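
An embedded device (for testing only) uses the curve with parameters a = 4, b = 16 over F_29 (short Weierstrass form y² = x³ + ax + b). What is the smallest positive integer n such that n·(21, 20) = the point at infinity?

2P: tangent at (21, 20): λ = (3·21² + 4)/(2·20) ≡ 22/11. 11⁻¹ ≡ 8 (mod 29), so λ ≡ 22·8 ≡ 2.
  x = λ² - 21 - 21 = 4 - 42 ≡ 20; y = λ·(21 - 20) - 20 ≡ 11. → (20, 11)
3P: (20, 11) + (21, 20). λ = (20 - 11)/(21 - 20) ≡ 9/1 mod 29. 1⁻¹ ≡ 1 (mod 29) since 1·1 = 1 ≡ 1, so λ ≡ 9.
  x = λ² - 20 - 21 = 81 - 41 ≡ 11; y = λ·(20 - 11) - 11 ≡ 12. → (11, 12)
4P: (11, 12) + (21, 20). λ = (20 - 12)/(21 - 11) ≡ 8/10 mod 29. 10⁻¹ ≡ 3 (mod 29), so λ ≡ 24.
  x = λ² - 11 - 21 = 576 - 32 ≡ 22; y = λ·(11 - 22) - 12 ≡ 14. → (22, 14)
5P: (22, 14) + (21, 20). λ = (20 - 14)/(21 - 22) ≡ 6/28 mod 29. 28⁻¹ ≡ 28 (mod 29), so λ ≡ 23.
  x = λ² - 22 - 21 = 529 - 43 ≡ 22; y = λ·(22 - 22) - 14 ≡ 15. → (22, 15)
6P: (22, 15) + (21, 20). λ = (20 - 15)/(21 - 22) ≡ 5/28 mod 29. 28⁻¹ ≡ 28 (mod 29), so λ ≡ 24.
  x = λ² - 22 - 21 = 576 - 43 ≡ 11; y = λ·(22 - 11) - 15 ≡ 17. → (11, 17)
7P: (11, 17) + (21, 20). λ = (20 - 17)/(21 - 11) ≡ 3/10 mod 29. 10⁻¹ ≡ 3 (mod 29), so λ ≡ 9.
  x = λ² - 11 - 21 = 81 - 32 ≡ 20; y = λ·(11 - 20) - 17 ≡ 18. → (20, 18)
8P: (20, 18) + (21, 20). λ = (20 - 18)/(21 - 20) ≡ 2/1 mod 29. 1⁻¹ ≡ 1 (mod 29) since 1·1 = 1 ≡ 1, so λ ≡ 2.
  x = λ² - 20 - 21 = 4 - 41 ≡ 21; y = λ·(20 - 21) - 18 ≡ 9. → (21, 9)
9P: (21, 9) + (21, 20): same x and y₁ ≡ -y₂, so the sum is the point at infinity.
9P = the point at infinity, so the order is 9.

9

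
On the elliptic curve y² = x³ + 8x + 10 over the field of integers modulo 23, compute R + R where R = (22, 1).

(15, 3)

tangent at (22, 1): λ = (3·22² + 8)/(2·1) ≡ 11/2. 2⁻¹ ≡ 12 (mod 23) since 2·12 = 24 ≡ 1, so λ ≡ 11·12 ≡ 17.
  x = λ² - 22 - 22 = 289 - 44 ≡ 15; y = λ·(22 - 15) - 1 ≡ 3. → (15, 3)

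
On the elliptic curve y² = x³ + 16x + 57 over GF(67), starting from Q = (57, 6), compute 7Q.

(57, 61)

Repeated addition: build up to 7Q.
2Q: tangent at (57, 6): λ = (3·57² + 16)/(2·6) ≡ 48/12. 12⁻¹ ≡ 28 (mod 67), so λ ≡ 48·28 ≡ 4.
  x = λ² - 57 - 57 = 16 - 114 ≡ 36; y = λ·(57 - 36) - 6 ≡ 11. → (36, 11)
3Q: (36, 11) + (57, 6). λ = (6 - 11)/(57 - 36) ≡ 62/21 mod 67. 21⁻¹ ≡ 16 (mod 67), so λ ≡ 54.
  x = λ² - 36 - 57 = 2916 - 93 ≡ 9; y = λ·(36 - 9) - 11 ≡ 40. → (9, 40)
4Q: (9, 40) + (57, 6). λ = (6 - 40)/(57 - 9) ≡ 33/48 mod 67. 48⁻¹ ≡ 7 (mod 67), so λ ≡ 30.
  x = λ² - 9 - 57 = 900 - 66 ≡ 30; y = λ·(9 - 30) - 40 ≡ 0. → (30, 0)
5Q: (30, 0) + (57, 6). λ = (6 - 0)/(57 - 30) ≡ 6/27 mod 67. 27⁻¹ ≡ 5 (mod 67), so λ ≡ 30.
  x = λ² - 30 - 57 = 900 - 87 ≡ 9; y = λ·(30 - 9) - 0 ≡ 27. → (9, 27)
6Q: (9, 27) + (57, 6). λ = (6 - 27)/(57 - 9) ≡ 46/48 mod 67. 48⁻¹ ≡ 7 (mod 67) since 48·7 = 336 ≡ 1, so λ ≡ 54.
  x = λ² - 9 - 57 = 2916 - 66 ≡ 36; y = λ·(9 - 36) - 27 ≡ 56. → (36, 56)
7Q: (36, 56) + (57, 6). λ = (6 - 56)/(57 - 36) ≡ 17/21 mod 67. 21⁻¹ ≡ 16 (mod 67), so λ ≡ 4.
  x = λ² - 36 - 57 = 16 - 93 ≡ 57; y = λ·(36 - 57) - 56 ≡ 61. → (57, 61)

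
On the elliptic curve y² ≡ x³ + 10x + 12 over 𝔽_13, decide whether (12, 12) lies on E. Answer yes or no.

yes

y² = 12² ≡ 1; x³ + 10x + 12 = 1860 ≡ 1 (mod 13). 1 = 1.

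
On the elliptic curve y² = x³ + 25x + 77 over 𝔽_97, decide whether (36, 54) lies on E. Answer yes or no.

yes

y² = 54² ≡ 6; x³ + 25x + 77 = 47633 ≡ 6 (mod 97). 6 = 6.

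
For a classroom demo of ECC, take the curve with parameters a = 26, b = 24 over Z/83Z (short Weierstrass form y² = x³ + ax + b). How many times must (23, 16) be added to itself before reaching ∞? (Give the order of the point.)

9

2P: tangent at (23, 16): λ = (3·23² + 26)/(2·16) ≡ 36/32. 32⁻¹ ≡ 13 (mod 83) since 32·13 = 416 ≡ 1, so λ ≡ 36·13 ≡ 53.
  x = λ² - 23 - 23 = 2809 - 46 ≡ 24; y = λ·(23 - 24) - 16 ≡ 14. → (24, 14)
3P: (24, 14) + (23, 16). λ = (16 - 14)/(23 - 24) ≡ 2/82 mod 83. 82⁻¹ ≡ 82 (mod 83), so λ ≡ 81.
  x = λ² - 24 - 23 = 6561 - 47 ≡ 40; y = λ·(24 - 40) - 14 ≡ 18. → (40, 18)
4P: (40, 18) + (23, 16). λ = (16 - 18)/(23 - 40) ≡ 81/66 mod 83. 66⁻¹ ≡ 39 (mod 83) since 66·39 = 2574 ≡ 1, so λ ≡ 5.
  x = λ² - 40 - 23 = 25 - 63 ≡ 45; y = λ·(40 - 45) - 18 ≡ 40. → (45, 40)
5P: (45, 40) + (23, 16). λ = (16 - 40)/(23 - 45) ≡ 59/61 mod 83. 61⁻¹ ≡ 49 (mod 83), so λ ≡ 69.
  x = λ² - 45 - 23 = 4761 - 68 ≡ 45; y = λ·(45 - 45) - 40 ≡ 43. → (45, 43)
6P: (45, 43) + (23, 16). λ = (16 - 43)/(23 - 45) ≡ 56/61 mod 83. 61⁻¹ ≡ 49 (mod 83), so λ ≡ 5.
  x = λ² - 45 - 23 = 25 - 68 ≡ 40; y = λ·(45 - 40) - 43 ≡ 65. → (40, 65)
7P: (40, 65) + (23, 16). λ = (16 - 65)/(23 - 40) ≡ 34/66 mod 83. 66⁻¹ ≡ 39 (mod 83) since 66·39 = 2574 ≡ 1, so λ ≡ 81.
  x = λ² - 40 - 23 = 6561 - 63 ≡ 24; y = λ·(40 - 24) - 65 ≡ 69. → (24, 69)
8P: (24, 69) + (23, 16). λ = (16 - 69)/(23 - 24) ≡ 30/82 mod 83. 82⁻¹ ≡ 82 (mod 83) since 82·82 = 6724 ≡ 1, so λ ≡ 53.
  x = λ² - 24 - 23 = 2809 - 47 ≡ 23; y = λ·(24 - 23) - 69 ≡ 67. → (23, 67)
9P: (23, 67) + (23, 16): same x and y₁ ≡ -y₂, so the sum is ∞.
9P = ∞, so the order is 9.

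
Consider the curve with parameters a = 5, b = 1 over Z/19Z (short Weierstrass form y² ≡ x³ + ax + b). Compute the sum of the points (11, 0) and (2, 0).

(6, 0)

(11, 0) + (2, 0). λ = (0 - 0)/(2 - 11) ≡ 0/10 mod 19. 10⁻¹ ≡ 2 (mod 19), so λ ≡ 0.
  x = λ² - 11 - 2 = 0 - 13 ≡ 6; y = λ·(11 - 6) - 0 ≡ 0. → (6, 0)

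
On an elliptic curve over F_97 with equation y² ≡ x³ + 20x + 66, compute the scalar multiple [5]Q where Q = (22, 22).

Double-and-add on 5 = (101)₂. Start with Q = (22, 22) for the leading 1-bit.
double: tangent at (22, 22): λ = (3·22² + 20)/(2·22) ≡ 17/44. 44⁻¹ ≡ 86 (mod 97) since 44·86 = 3784 ≡ 1, so λ ≡ 17·86 ≡ 7.
  x = λ² - 22 - 22 = 49 - 44 ≡ 5; y = λ·(22 - 5) - 22 ≡ 0. → (5, 0)
double: (5, 0) + (5, 0): same x and y₁ ≡ -y₂, so the sum is 𝒪.
add Q: 𝒪 + (22, 22) = (22, 22) (identity).

(22, 22)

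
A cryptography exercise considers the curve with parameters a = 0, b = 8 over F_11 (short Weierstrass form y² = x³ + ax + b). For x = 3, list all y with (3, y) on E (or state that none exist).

x³ + 0x + 8 = 35 ≡ 2 (mod 11).
2 is a non-residue mod 11; no y exists.

none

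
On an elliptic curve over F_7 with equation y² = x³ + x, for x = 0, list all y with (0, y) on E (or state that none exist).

0

x³ + 1x + 0 = 0 ≡ 0 (mod 7).
Only y = 0 satisfies y² ≡ 0.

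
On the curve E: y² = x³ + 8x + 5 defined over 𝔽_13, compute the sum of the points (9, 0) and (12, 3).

(9, 0) + (12, 3). λ = (3 - 0)/(12 - 9) ≡ 3/3 mod 13. 3⁻¹ ≡ 9 (mod 13), so λ ≡ 1.
  x = λ² - 9 - 12 = 1 - 21 ≡ 6; y = λ·(9 - 6) - 0 ≡ 3. → (6, 3)

(6, 3)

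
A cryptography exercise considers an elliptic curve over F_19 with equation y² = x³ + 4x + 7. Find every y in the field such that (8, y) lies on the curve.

0

x³ + 4x + 7 = 551 ≡ 0 (mod 19).
Only y = 0 satisfies y² ≡ 0.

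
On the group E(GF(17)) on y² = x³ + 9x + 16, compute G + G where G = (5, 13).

tangent at (5, 13): λ = (3·5² + 9)/(2·13) ≡ 16/9. 9⁻¹ ≡ 2 (mod 17) since 9·2 = 18 ≡ 1, so λ ≡ 16·2 ≡ 15.
  x = λ² - 5 - 5 = 225 - 10 ≡ 11; y = λ·(5 - 11) - 13 ≡ 16. → (11, 16)

(11, 16)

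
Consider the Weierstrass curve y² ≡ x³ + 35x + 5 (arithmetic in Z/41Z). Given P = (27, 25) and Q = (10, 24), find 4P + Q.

First 4P:
Double-and-add on 4 = (100)₂. Start with P = (27, 25) for the leading 1-bit.
double: tangent at (27, 25): λ = (3·27² + 35)/(2·25) ≡ 8/9. 9⁻¹ ≡ 32 (mod 41), so λ ≡ 8·32 ≡ 10.
  x = λ² - 27 - 27 = 100 - 54 ≡ 5; y = λ·(27 - 5) - 25 ≡ 31. → (5, 31)
double: tangent at (5, 31): λ = (3·5² + 35)/(2·31) ≡ 28/21. 21⁻¹ ≡ 2 (mod 41) since 21·2 = 42 ≡ 1, so λ ≡ 28·2 ≡ 15.
  x = λ² - 5 - 5 = 225 - 10 ≡ 10; y = λ·(5 - 10) - 31 ≡ 17. → (10, 17)
4P = (10, 17).
Finally 4P + Q:
(10, 17) + (10, 24): same x and y₁ ≡ -y₂, so the sum is ∞.

O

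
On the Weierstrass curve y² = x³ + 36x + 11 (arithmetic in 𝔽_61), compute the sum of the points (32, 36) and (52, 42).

(32, 36) + (52, 42). λ = (42 - 36)/(52 - 32) ≡ 6/20 mod 61. 20⁻¹ ≡ 58 (mod 61), so λ ≡ 43.
  x = λ² - 32 - 52 = 1849 - 84 ≡ 57; y = λ·(32 - 57) - 36 ≡ 48. → (57, 48)

(57, 48)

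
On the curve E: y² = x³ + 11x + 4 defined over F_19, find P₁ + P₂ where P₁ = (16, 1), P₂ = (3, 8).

(4, 13)

(16, 1) + (3, 8). λ = (8 - 1)/(3 - 16) ≡ 7/6 mod 19. 6⁻¹ ≡ 16 (mod 19) since 6·16 = 96 ≡ 1, so λ ≡ 17.
  x = λ² - 16 - 3 = 289 - 19 ≡ 4; y = λ·(16 - 4) - 1 ≡ 13. → (4, 13)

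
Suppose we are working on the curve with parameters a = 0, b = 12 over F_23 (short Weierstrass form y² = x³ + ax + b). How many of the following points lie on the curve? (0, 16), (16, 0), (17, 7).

1

(0, 16): 16² ≡ 3, rhs ≡ 12 → off.
(16, 0): 0² ≡ 0, rhs ≡ 14 → off.
(17, 7): 7² ≡ 3, rhs ≡ 3 → on.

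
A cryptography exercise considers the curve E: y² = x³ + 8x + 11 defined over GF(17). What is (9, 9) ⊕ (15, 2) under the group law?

(9, 9) + (15, 2). λ = (2 - 9)/(15 - 9) ≡ 10/6 mod 17. 6⁻¹ ≡ 3 (mod 17), so λ ≡ 13.
  x = λ² - 9 - 15 = 169 - 24 ≡ 9; y = λ·(9 - 9) - 9 ≡ 8. → (9, 8)

(9, 8)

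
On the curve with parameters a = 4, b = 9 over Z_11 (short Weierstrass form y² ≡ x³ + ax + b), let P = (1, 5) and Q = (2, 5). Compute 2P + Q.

First 2P:
Repeated addition: build up to 2P.
2P: tangent at (1, 5): λ = (3·1² + 4)/(2·5) ≡ 7/10. 10⁻¹ ≡ 10 (mod 11) since 10·10 = 100 ≡ 1, so λ ≡ 7·10 ≡ 4.
  x = λ² - 1 - 1 = 16 - 2 ≡ 3; y = λ·(1 - 3) - 5 ≡ 9. → (3, 9)
2P = (3, 9).
Finally 2P + Q:
(3, 9) + (2, 5). λ = (5 - 9)/(2 - 3) ≡ 7/10 mod 11. 10⁻¹ ≡ 10 (mod 11), so λ ≡ 4.
  x = λ² - 3 - 2 = 16 - 5 ≡ 0; y = λ·(3 - 0) - 9 ≡ 3. → (0, 3)

(0, 3)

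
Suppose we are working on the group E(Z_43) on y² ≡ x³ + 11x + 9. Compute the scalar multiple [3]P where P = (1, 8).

(19, 38)

Repeated addition: build up to 3P.
2P: tangent at (1, 8): λ = (3·1² + 11)/(2·8) ≡ 14/16. 16⁻¹ ≡ 35 (mod 43) since 16·35 = 560 ≡ 1, so λ ≡ 14·35 ≡ 17.
  x = λ² - 1 - 1 = 289 - 2 ≡ 29; y = λ·(1 - 29) - 8 ≡ 32. → (29, 32)
3P: (29, 32) + (1, 8). λ = (8 - 32)/(1 - 29) ≡ 19/15 mod 43. 15⁻¹ ≡ 23 (mod 43), so λ ≡ 7.
  x = λ² - 29 - 1 = 49 - 30 ≡ 19; y = λ·(29 - 19) - 32 ≡ 38. → (19, 38)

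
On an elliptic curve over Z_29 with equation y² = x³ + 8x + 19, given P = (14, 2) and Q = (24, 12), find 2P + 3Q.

First 2P:
Repeated addition: build up to 2P.
2P: tangent at (14, 2): λ = (3·14² + 8)/(2·2) ≡ 16/4. 4⁻¹ ≡ 22 (mod 29), so λ ≡ 16·22 ≡ 4.
  x = λ² - 14 - 14 = 16 - 28 ≡ 17; y = λ·(14 - 17) - 2 ≡ 15. → (17, 15)
2P = (17, 15).
Next 3Q:
Repeated addition: build up to 3Q.
2Q: tangent at (24, 12): λ = (3·24² + 8)/(2·12) ≡ 25/24. 24⁻¹ ≡ 23 (mod 29), so λ ≡ 25·23 ≡ 24.
  x = λ² - 24 - 24 = 576 - 48 ≡ 6; y = λ·(24 - 6) - 12 ≡ 14. → (6, 14)
3Q: (6, 14) + (24, 12). λ = (12 - 14)/(24 - 6) ≡ 27/18 mod 29. 18⁻¹ ≡ 21 (mod 29) since 18·21 = 378 ≡ 1, so λ ≡ 16.
  x = λ² - 6 - 24 = 256 - 30 ≡ 23; y = λ·(6 - 23) - 14 ≡ 4. → (23, 4)
3Q = (23, 4).
Finally 2P + 3Q:
(17, 15) + (23, 4). λ = (4 - 15)/(23 - 17) ≡ 18/6 mod 29. 6⁻¹ ≡ 5 (mod 29), so λ ≡ 3.
  x = λ² - 17 - 23 = 9 - 40 ≡ 27; y = λ·(17 - 27) - 15 ≡ 13. → (27, 13)

(27, 13)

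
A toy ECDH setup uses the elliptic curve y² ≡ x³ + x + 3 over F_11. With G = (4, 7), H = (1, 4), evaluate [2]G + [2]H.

(6, 7)

First 2G:
Repeated addition: build up to 2G.
2G: tangent at (4, 7): λ = (3·4² + 1)/(2·7) ≡ 5/3. 3⁻¹ ≡ 4 (mod 11) since 3·4 = 12 ≡ 1, so λ ≡ 5·4 ≡ 9.
  x = λ² - 4 - 4 = 81 - 8 ≡ 7; y = λ·(4 - 7) - 7 ≡ 10. → (7, 10)
2G = (7, 10).
Next 2H:
Repeated addition: build up to 2H.
2H: tangent at (1, 4): λ = (3·1² + 1)/(2·4) ≡ 4/8. 8⁻¹ ≡ 7 (mod 11), so λ ≡ 4·7 ≡ 6.
  x = λ² - 1 - 1 = 36 - 2 ≡ 1; y = λ·(1 - 1) - 4 ≡ 7. → (1, 7)
2H = (1, 7).
Finally 2G + 2H:
(7, 10) + (1, 7). λ = (7 - 10)/(1 - 7) ≡ 8/5 mod 11. 5⁻¹ ≡ 9 (mod 11), so λ ≡ 6.
  x = λ² - 7 - 1 = 36 - 8 ≡ 6; y = λ·(7 - 6) - 10 ≡ 7. → (6, 7)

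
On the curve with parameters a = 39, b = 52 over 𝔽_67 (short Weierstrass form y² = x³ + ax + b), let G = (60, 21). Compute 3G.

Repeated addition: build up to 3G.
2G: tangent at (60, 21): λ = (3·60² + 39)/(2·21) ≡ 52/42. 42⁻¹ ≡ 8 (mod 67), so λ ≡ 52·8 ≡ 14.
  x = λ² - 60 - 60 = 196 - 120 ≡ 9; y = λ·(60 - 9) - 21 ≡ 23. → (9, 23)
3G: (9, 23) + (60, 21). λ = (21 - 23)/(60 - 9) ≡ 65/51 mod 67. 51⁻¹ ≡ 46 (mod 67), so λ ≡ 42.
  x = λ² - 9 - 60 = 1764 - 69 ≡ 20; y = λ·(9 - 20) - 23 ≡ 51. → (20, 51)

(20, 51)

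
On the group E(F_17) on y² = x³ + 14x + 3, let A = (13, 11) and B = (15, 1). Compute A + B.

(14, 11)

(13, 11) + (15, 1). λ = (1 - 11)/(15 - 13) ≡ 7/2 mod 17. 2⁻¹ ≡ 9 (mod 17), so λ ≡ 12.
  x = λ² - 13 - 15 = 144 - 28 ≡ 14; y = λ·(13 - 14) - 11 ≡ 11. → (14, 11)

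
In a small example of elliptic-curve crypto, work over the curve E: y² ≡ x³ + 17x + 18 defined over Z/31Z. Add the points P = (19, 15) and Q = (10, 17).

(19, 15) + (10, 17). λ = (17 - 15)/(10 - 19) ≡ 2/22 mod 31. 22⁻¹ ≡ 24 (mod 31), so λ ≡ 17.
  x = λ² - 19 - 10 = 289 - 29 ≡ 12; y = λ·(19 - 12) - 15 ≡ 11. → (12, 11)

(12, 11)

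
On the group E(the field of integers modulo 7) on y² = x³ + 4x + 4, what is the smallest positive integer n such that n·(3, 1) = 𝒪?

10

2P: tangent at (3, 1): λ = (3·3² + 4)/(2·1) ≡ 3/2. 2⁻¹ ≡ 4 (mod 7), so λ ≡ 3·4 ≡ 5.
  x = λ² - 3 - 3 = 25 - 6 ≡ 5; y = λ·(3 - 5) - 1 ≡ 3. → (5, 3)
3P: (5, 3) + (3, 1). λ = (1 - 3)/(3 - 5) ≡ 5/5 mod 7. 5⁻¹ ≡ 3 (mod 7), so λ ≡ 1.
  x = λ² - 5 - 3 = 1 - 8 ≡ 0; y = λ·(5 - 0) - 3 ≡ 2. → (0, 2)
4P: (0, 2) + (3, 1). λ = (1 - 2)/(3 - 0) ≡ 6/3 mod 7. 3⁻¹ ≡ 5 (mod 7) since 3·5 = 15 ≡ 1, so λ ≡ 2.
  x = λ² - 0 - 3 = 4 - 3 ≡ 1; y = λ·(0 - 1) - 2 ≡ 3. → (1, 3)
5P: (1, 3) + (3, 1). λ = (1 - 3)/(3 - 1) ≡ 5/2 mod 7. 2⁻¹ ≡ 4 (mod 7), so λ ≡ 6.
  x = λ² - 1 - 3 = 36 - 4 ≡ 4; y = λ·(1 - 4) - 3 ≡ 0. → (4, 0)
6P: (4, 0) + (3, 1). λ = (1 - 0)/(3 - 4) ≡ 1/6 mod 7. 6⁻¹ ≡ 6 (mod 7), so λ ≡ 6.
  x = λ² - 4 - 3 = 36 - 7 ≡ 1; y = λ·(4 - 1) - 0 ≡ 4. → (1, 4)
7P: (1, 4) + (3, 1). λ = (1 - 4)/(3 - 1) ≡ 4/2 mod 7. 2⁻¹ ≡ 4 (mod 7), so λ ≡ 2.
  x = λ² - 1 - 3 = 4 - 4 ≡ 0; y = λ·(1 - 0) - 4 ≡ 5. → (0, 5)
8P: (0, 5) + (3, 1). λ = (1 - 5)/(3 - 0) ≡ 3/3 mod 7. 3⁻¹ ≡ 5 (mod 7), so λ ≡ 1.
  x = λ² - 0 - 3 = 1 - 3 ≡ 5; y = λ·(0 - 5) - 5 ≡ 4. → (5, 4)
9P: (5, 4) + (3, 1). λ = (1 - 4)/(3 - 5) ≡ 4/5 mod 7. 5⁻¹ ≡ 3 (mod 7) since 5·3 = 15 ≡ 1, so λ ≡ 5.
  x = λ² - 5 - 3 = 25 - 8 ≡ 3; y = λ·(5 - 3) - 4 ≡ 6. → (3, 6)
10P: (3, 6) + (3, 1): same x and y₁ ≡ -y₂, so the sum is 𝒪.
10P = 𝒪, so the order is 10.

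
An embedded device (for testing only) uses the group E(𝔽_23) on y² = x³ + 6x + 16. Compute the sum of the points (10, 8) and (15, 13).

(10, 8) + (15, 13). λ = (13 - 8)/(15 - 10) ≡ 5/5 mod 23. 5⁻¹ ≡ 14 (mod 23), so λ ≡ 1.
  x = λ² - 10 - 15 = 1 - 25 ≡ 22; y = λ·(10 - 22) - 8 ≡ 3. → (22, 3)

(22, 3)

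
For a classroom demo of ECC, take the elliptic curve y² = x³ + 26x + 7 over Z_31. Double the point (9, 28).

tangent at (9, 28): λ = (3·9² + 26)/(2·28) ≡ 21/25. 25⁻¹ ≡ 5 (mod 31) since 25·5 = 125 ≡ 1, so λ ≡ 21·5 ≡ 12.
  x = λ² - 9 - 9 = 144 - 18 ≡ 2; y = λ·(9 - 2) - 28 ≡ 25. → (2, 25)

(2, 25)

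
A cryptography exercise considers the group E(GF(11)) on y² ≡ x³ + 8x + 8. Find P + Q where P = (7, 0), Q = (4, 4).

(3, 2)

(7, 0) + (4, 4). λ = (4 - 0)/(4 - 7) ≡ 4/8 mod 11. 8⁻¹ ≡ 7 (mod 11), so λ ≡ 6.
  x = λ² - 7 - 4 = 36 - 11 ≡ 3; y = λ·(7 - 3) - 0 ≡ 2. → (3, 2)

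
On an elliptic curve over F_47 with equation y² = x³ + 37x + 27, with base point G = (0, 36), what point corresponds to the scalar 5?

(7, 21)

Repeated addition: build up to 5G.
2G: tangent at (0, 36): λ = (3·0² + 37)/(2·36) ≡ 37/25. 25⁻¹ ≡ 32 (mod 47), so λ ≡ 37·32 ≡ 9.
  x = λ² - 0 - 0 = 81 - 0 ≡ 34; y = λ·(0 - 34) - 36 ≡ 34. → (34, 34)
3G: (34, 34) + (0, 36). λ = (36 - 34)/(0 - 34) ≡ 2/13 mod 47. 13⁻¹ ≡ 29 (mod 47), so λ ≡ 11.
  x = λ² - 34 - 0 = 121 - 34 ≡ 40; y = λ·(34 - 40) - 34 ≡ 41. → (40, 41)
4G: (40, 41) + (0, 36). λ = (36 - 41)/(0 - 40) ≡ 42/7 mod 47. 7⁻¹ ≡ 27 (mod 47) since 7·27 = 189 ≡ 1, so λ ≡ 6.
  x = λ² - 40 - 0 = 36 - 40 ≡ 43; y = λ·(40 - 43) - 41 ≡ 35. → (43, 35)
5G: (43, 35) + (0, 36). λ = (36 - 35)/(0 - 43) ≡ 1/4 mod 47. 4⁻¹ ≡ 12 (mod 47), so λ ≡ 12.
  x = λ² - 43 - 0 = 144 - 43 ≡ 7; y = λ·(43 - 7) - 35 ≡ 21. → (7, 21)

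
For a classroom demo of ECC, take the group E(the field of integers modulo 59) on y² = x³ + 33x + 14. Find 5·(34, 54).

(17, 58)

Write P = (34, 54).
Repeated addition: build up to 5P.
2P: tangent at (34, 54): λ = (3·34² + 33)/(2·54) ≡ 20/49. 49⁻¹ ≡ 53 (mod 59) since 49·53 = 2597 ≡ 1, so λ ≡ 20·53 ≡ 57.
  x = λ² - 34 - 34 = 3249 - 68 ≡ 54; y = λ·(34 - 54) - 54 ≡ 45. → (54, 45)
3P: (54, 45) + (34, 54). λ = (54 - 45)/(34 - 54) ≡ 9/39 mod 59. 39⁻¹ ≡ 56 (mod 59), so λ ≡ 32.
  x = λ² - 54 - 34 = 1024 - 88 ≡ 51; y = λ·(54 - 51) - 45 ≡ 51. → (51, 51)
4P: (51, 51) + (34, 54). λ = (54 - 51)/(34 - 51) ≡ 3/42 mod 59. 42⁻¹ ≡ 52 (mod 59), so λ ≡ 38.
  x = λ² - 51 - 34 = 1444 - 85 ≡ 2; y = λ·(51 - 2) - 51 ≡ 41. → (2, 41)
5P: (2, 41) + (34, 54). λ = (54 - 41)/(34 - 2) ≡ 13/32 mod 59. 32⁻¹ ≡ 24 (mod 59), so λ ≡ 17.
  x = λ² - 2 - 34 = 289 - 36 ≡ 17; y = λ·(2 - 17) - 41 ≡ 58. → (17, 58)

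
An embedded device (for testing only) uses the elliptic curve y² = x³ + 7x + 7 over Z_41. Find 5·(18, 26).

(29, 9)

Write G = (18, 26).
Repeated addition: build up to 5G.
2G: tangent at (18, 26): λ = (3·18² + 7)/(2·26) ≡ 36/11. 11⁻¹ ≡ 15 (mod 41), so λ ≡ 36·15 ≡ 7.
  x = λ² - 18 - 18 = 49 - 36 ≡ 13; y = λ·(18 - 13) - 26 ≡ 9. → (13, 9)
3G: (13, 9) + (18, 26). λ = (26 - 9)/(18 - 13) ≡ 17/5 mod 41. 5⁻¹ ≡ 33 (mod 41), so λ ≡ 28.
  x = λ² - 13 - 18 = 784 - 31 ≡ 15; y = λ·(13 - 15) - 9 ≡ 17. → (15, 17)
4G: (15, 17) + (18, 26). λ = (26 - 17)/(18 - 15) ≡ 9/3 mod 41. 3⁻¹ ≡ 14 (mod 41), so λ ≡ 3.
  x = λ² - 15 - 18 = 9 - 33 ≡ 17; y = λ·(15 - 17) - 17 ≡ 18. → (17, 18)
5G: (17, 18) + (18, 26). λ = (26 - 18)/(18 - 17) ≡ 8/1 mod 41. 1⁻¹ ≡ 1 (mod 41) since 1·1 = 1 ≡ 1, so λ ≡ 8.
  x = λ² - 17 - 18 = 64 - 35 ≡ 29; y = λ·(17 - 29) - 18 ≡ 9. → (29, 9)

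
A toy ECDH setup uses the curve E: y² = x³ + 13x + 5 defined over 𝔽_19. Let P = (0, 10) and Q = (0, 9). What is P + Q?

The two points share x = 0 and their y-coordinates satisfy 10 + 9 ≡ 0 (mod 19), so they are inverses. Their sum is ∞.

O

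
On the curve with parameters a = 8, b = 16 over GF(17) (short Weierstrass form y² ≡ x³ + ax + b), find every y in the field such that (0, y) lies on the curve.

4, 13

x³ + 8x + 16 = 16 ≡ 16 (mod 17).
Square roots of 16 mod 17: 4 and 13 (since 4² = 16 ≡ 16).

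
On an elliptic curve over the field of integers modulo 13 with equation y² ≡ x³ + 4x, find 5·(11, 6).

(11, 6)

Write Q = (11, 6).
Double-and-add on 5 = (101)₂. Start with Q = (11, 6) for the leading 1-bit.
double: tangent at (11, 6): λ = (3·11² + 4)/(2·6) ≡ 3/12. 12⁻¹ ≡ 12 (mod 13) since 12·12 = 144 ≡ 1, so λ ≡ 3·12 ≡ 10.
  x = λ² - 11 - 11 = 100 - 22 ≡ 0; y = λ·(11 - 0) - 6 ≡ 0. → (0, 0)
double: (0, 0) + (0, 0): same x and y₁ ≡ -y₂, so the sum is the point at infinity.
add Q: the point at infinity + (11, 6) = (11, 6) (identity).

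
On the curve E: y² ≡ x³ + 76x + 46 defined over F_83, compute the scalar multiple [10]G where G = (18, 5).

(38, 11)

Repeated addition: build up to 10G.
2G: tangent at (18, 5): λ = (3·18² + 76)/(2·5) ≡ 52/10. 10⁻¹ ≡ 25 (mod 83), so λ ≡ 52·25 ≡ 55.
  x = λ² - 18 - 18 = 3025 - 36 ≡ 1; y = λ·(18 - 1) - 5 ≡ 17. → (1, 17)
3G: (1, 17) + (18, 5). λ = (5 - 17)/(18 - 1) ≡ 71/17 mod 83. 17⁻¹ ≡ 44 (mod 83) since 17·44 = 748 ≡ 1, so λ ≡ 53.
  x = λ² - 1 - 18 = 2809 - 19 ≡ 51; y = λ·(1 - 51) - 17 ≡ 72. → (51, 72)
4G: (51, 72) + (18, 5). λ = (5 - 72)/(18 - 51) ≡ 16/50 mod 83. 50⁻¹ ≡ 5 (mod 83), so λ ≡ 80.
  x = λ² - 51 - 18 = 6400 - 69 ≡ 23; y = λ·(51 - 23) - 72 ≡ 10. → (23, 10)
5G: (23, 10) + (18, 5). λ = (5 - 10)/(18 - 23) ≡ 78/78 mod 83. 78⁻¹ ≡ 33 (mod 83) since 78·33 = 2574 ≡ 1, so λ ≡ 1.
  x = λ² - 23 - 18 = 1 - 41 ≡ 43; y = λ·(23 - 43) - 10 ≡ 53. → (43, 53)
6G: (43, 53) + (18, 5). λ = (5 - 53)/(18 - 43) ≡ 35/58 mod 83. 58⁻¹ ≡ 73 (mod 83), so λ ≡ 65.
  x = λ² - 43 - 18 = 4225 - 61 ≡ 14; y = λ·(43 - 14) - 53 ≡ 6. → (14, 6)
7G: (14, 6) + (18, 5). λ = (5 - 6)/(18 - 14) ≡ 82/4 mod 83. 4⁻¹ ≡ 21 (mod 83), so λ ≡ 62.
  x = λ² - 14 - 18 = 3844 - 32 ≡ 77; y = λ·(14 - 77) - 6 ≡ 72. → (77, 72)
8G: (77, 72) + (18, 5). λ = (5 - 72)/(18 - 77) ≡ 16/24 mod 83. 24⁻¹ ≡ 45 (mod 83), so λ ≡ 56.
  x = λ² - 77 - 18 = 3136 - 95 ≡ 53; y = λ·(77 - 53) - 72 ≡ 27. → (53, 27)
9G: (53, 27) + (18, 5). λ = (5 - 27)/(18 - 53) ≡ 61/48 mod 83. 48⁻¹ ≡ 64 (mod 83), so λ ≡ 3.
  x = λ² - 53 - 18 = 9 - 71 ≡ 21; y = λ·(53 - 21) - 27 ≡ 69. → (21, 69)
10G: (21, 69) + (18, 5). λ = (5 - 69)/(18 - 21) ≡ 19/80 mod 83. 80⁻¹ ≡ 55 (mod 83), so λ ≡ 49.
  x = λ² - 21 - 18 = 2401 - 39 ≡ 38; y = λ·(21 - 38) - 69 ≡ 11. → (38, 11)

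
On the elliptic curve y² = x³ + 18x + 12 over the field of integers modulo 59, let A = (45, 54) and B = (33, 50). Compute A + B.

(45, 54) + (33, 50). λ = (50 - 54)/(33 - 45) ≡ 55/47 mod 59. 47⁻¹ ≡ 54 (mod 59), so λ ≡ 20.
  x = λ² - 45 - 33 = 400 - 78 ≡ 27; y = λ·(45 - 27) - 54 ≡ 11. → (27, 11)

(27, 11)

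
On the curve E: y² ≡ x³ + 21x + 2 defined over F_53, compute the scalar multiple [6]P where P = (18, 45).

(10, 29)

Repeated addition: build up to 6P.
2P: tangent at (18, 45): λ = (3·18² + 21)/(2·45) ≡ 39/37. 37⁻¹ ≡ 43 (mod 53), so λ ≡ 39·43 ≡ 34.
  x = λ² - 18 - 18 = 1156 - 36 ≡ 7; y = λ·(18 - 7) - 45 ≡ 11. → (7, 11)
3P: (7, 11) + (18, 45). λ = (45 - 11)/(18 - 7) ≡ 34/11 mod 53. 11⁻¹ ≡ 29 (mod 53), so λ ≡ 32.
  x = λ² - 7 - 18 = 1024 - 25 ≡ 45; y = λ·(7 - 45) - 11 ≡ 45. → (45, 45)
4P: (45, 45) + (18, 45). λ = (45 - 45)/(18 - 45) ≡ 0/26 mod 53. 26⁻¹ ≡ 51 (mod 53), so λ ≡ 0.
  x = λ² - 45 - 18 = 0 - 63 ≡ 43; y = λ·(45 - 43) - 45 ≡ 8. → (43, 8)
5P: (43, 8) + (18, 45). λ = (45 - 8)/(18 - 43) ≡ 37/28 mod 53. 28⁻¹ ≡ 36 (mod 53), so λ ≡ 7.
  x = λ² - 43 - 18 = 49 - 61 ≡ 41; y = λ·(43 - 41) - 8 ≡ 6. → (41, 6)
6P: (41, 6) + (18, 45). λ = (45 - 6)/(18 - 41) ≡ 39/30 mod 53. 30⁻¹ ≡ 23 (mod 53), so λ ≡ 49.
  x = λ² - 41 - 18 = 2401 - 59 ≡ 10; y = λ·(41 - 10) - 6 ≡ 29. → (10, 29)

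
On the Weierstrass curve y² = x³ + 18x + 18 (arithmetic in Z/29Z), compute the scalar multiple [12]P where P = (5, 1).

(15, 3)

Repeated addition: build up to 12P.
2P: tangent at (5, 1): λ = (3·5² + 18)/(2·1) ≡ 6/2. 2⁻¹ ≡ 15 (mod 29), so λ ≡ 6·15 ≡ 3.
  x = λ² - 5 - 5 = 9 - 10 ≡ 28; y = λ·(5 - 28) - 1 ≡ 17. → (28, 17)
3P: (28, 17) + (5, 1). λ = (1 - 17)/(5 - 28) ≡ 13/6 mod 29. 6⁻¹ ≡ 5 (mod 29) since 6·5 = 30 ≡ 1, so λ ≡ 7.
  x = λ² - 28 - 5 = 49 - 33 ≡ 16; y = λ·(28 - 16) - 17 ≡ 9. → (16, 9)
4P: (16, 9) + (5, 1). λ = (1 - 9)/(5 - 16) ≡ 21/18 mod 29. 18⁻¹ ≡ 21 (mod 29), so λ ≡ 6.
  x = λ² - 16 - 5 = 36 - 21 ≡ 15; y = λ·(16 - 15) - 9 ≡ 26. → (15, 26)
5P: (15, 26) + (5, 1). λ = (1 - 26)/(5 - 15) ≡ 4/19 mod 29. 19⁻¹ ≡ 26 (mod 29) since 19·26 = 494 ≡ 1, so λ ≡ 17.
  x = λ² - 15 - 5 = 289 - 20 ≡ 8; y = λ·(15 - 8) - 26 ≡ 6. → (8, 6)
6P: (8, 6) + (5, 1). λ = (1 - 6)/(5 - 8) ≡ 24/26 mod 29. 26⁻¹ ≡ 19 (mod 29) since 26·19 = 494 ≡ 1, so λ ≡ 21.
  x = λ² - 8 - 5 = 441 - 13 ≡ 22; y = λ·(8 - 22) - 6 ≡ 19. → (22, 19)
7P: (22, 19) + (5, 1). λ = (1 - 19)/(5 - 22) ≡ 11/12 mod 29. 12⁻¹ ≡ 17 (mod 29), so λ ≡ 13.
  x = λ² - 22 - 5 = 169 - 27 ≡ 26; y = λ·(22 - 26) - 19 ≡ 16. → (26, 16)
8P: (26, 16) + (5, 1). λ = (1 - 16)/(5 - 26) ≡ 14/8 mod 29. 8⁻¹ ≡ 11 (mod 29) since 8·11 = 88 ≡ 1, so λ ≡ 9.
  x = λ² - 26 - 5 = 81 - 31 ≡ 21; y = λ·(26 - 21) - 16 ≡ 0. → (21, 0)
9P: (21, 0) + (5, 1). λ = (1 - 0)/(5 - 21) ≡ 1/13 mod 29. 13⁻¹ ≡ 9 (mod 29), so λ ≡ 9.
  x = λ² - 21 - 5 = 81 - 26 ≡ 26; y = λ·(21 - 26) - 0 ≡ 13. → (26, 13)
10P: (26, 13) + (5, 1). λ = (1 - 13)/(5 - 26) ≡ 17/8 mod 29. 8⁻¹ ≡ 11 (mod 29), so λ ≡ 13.
  x = λ² - 26 - 5 = 169 - 31 ≡ 22; y = λ·(26 - 22) - 13 ≡ 10. → (22, 10)
11P: (22, 10) + (5, 1). λ = (1 - 10)/(5 - 22) ≡ 20/12 mod 29. 12⁻¹ ≡ 17 (mod 29), so λ ≡ 21.
  x = λ² - 22 - 5 = 441 - 27 ≡ 8; y = λ·(22 - 8) - 10 ≡ 23. → (8, 23)
12P: (8, 23) + (5, 1). λ = (1 - 23)/(5 - 8) ≡ 7/26 mod 29. 26⁻¹ ≡ 19 (mod 29), so λ ≡ 17.
  x = λ² - 8 - 5 = 289 - 13 ≡ 15; y = λ·(8 - 15) - 23 ≡ 3. → (15, 3)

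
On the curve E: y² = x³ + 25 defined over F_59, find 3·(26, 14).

Write P = (26, 14).
Repeated addition: build up to 3P.
2P: tangent at (26, 14): λ = (3·26² + 0)/(2·14) ≡ 22/28. 28⁻¹ ≡ 19 (mod 59), so λ ≡ 22·19 ≡ 5.
  x = λ² - 26 - 26 = 25 - 52 ≡ 32; y = λ·(26 - 32) - 14 ≡ 15. → (32, 15)
3P: (32, 15) + (26, 14). λ = (14 - 15)/(26 - 32) ≡ 58/53 mod 59. 53⁻¹ ≡ 49 (mod 59), so λ ≡ 10.
  x = λ² - 32 - 26 = 100 - 58 ≡ 42; y = λ·(32 - 42) - 15 ≡ 3. → (42, 3)

(42, 3)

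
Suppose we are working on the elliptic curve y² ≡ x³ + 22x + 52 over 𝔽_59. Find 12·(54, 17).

Write P = (54, 17).
Repeated addition: build up to 12P.
2P: tangent at (54, 17): λ = (3·54² + 22)/(2·17) ≡ 38/34. 34⁻¹ ≡ 33 (mod 59), so λ ≡ 38·33 ≡ 15.
  x = λ² - 54 - 54 = 225 - 108 ≡ 58; y = λ·(54 - 58) - 17 ≡ 41. → (58, 41)
3P: (58, 41) + (54, 17). λ = (17 - 41)/(54 - 58) ≡ 35/55 mod 59. 55⁻¹ ≡ 44 (mod 59), so λ ≡ 6.
  x = λ² - 58 - 54 = 36 - 112 ≡ 42; y = λ·(58 - 42) - 41 ≡ 55. → (42, 55)
4P: (42, 55) + (54, 17). λ = (17 - 55)/(54 - 42) ≡ 21/12 mod 59. 12⁻¹ ≡ 5 (mod 59), so λ ≡ 46.
  x = λ² - 42 - 54 = 2116 - 96 ≡ 14; y = λ·(42 - 14) - 55 ≡ 53. → (14, 53)
5P: (14, 53) + (54, 17). λ = (17 - 53)/(54 - 14) ≡ 23/40 mod 59. 40⁻¹ ≡ 31 (mod 59) since 40·31 = 1240 ≡ 1, so λ ≡ 5.
  x = λ² - 14 - 54 = 25 - 68 ≡ 16; y = λ·(14 - 16) - 53 ≡ 55. → (16, 55)
6P: (16, 55) + (54, 17). λ = (17 - 55)/(54 - 16) ≡ 21/38 mod 59. 38⁻¹ ≡ 14 (mod 59), so λ ≡ 58.
  x = λ² - 16 - 54 = 3364 - 70 ≡ 49; y = λ·(16 - 49) - 55 ≡ 37. → (49, 37)
7P: (49, 37) + (54, 17). λ = (17 - 37)/(54 - 49) ≡ 39/5 mod 59. 5⁻¹ ≡ 12 (mod 59), so λ ≡ 55.
  x = λ² - 49 - 54 = 3025 - 103 ≡ 31; y = λ·(49 - 31) - 37 ≡ 9. → (31, 9)
8P: (31, 9) + (54, 17). λ = (17 - 9)/(54 - 31) ≡ 8/23 mod 59. 23⁻¹ ≡ 18 (mod 59), so λ ≡ 26.
  x = λ² - 31 - 54 = 676 - 85 ≡ 1; y = λ·(31 - 1) - 9 ≡ 4. → (1, 4)
9P: (1, 4) + (54, 17). λ = (17 - 4)/(54 - 1) ≡ 13/53 mod 59. 53⁻¹ ≡ 49 (mod 59), so λ ≡ 47.
  x = λ² - 1 - 54 = 2209 - 55 ≡ 30; y = λ·(1 - 30) - 4 ≡ 49. → (30, 49)
10P: (30, 49) + (54, 17). λ = (17 - 49)/(54 - 30) ≡ 27/24 mod 59. 24⁻¹ ≡ 32 (mod 59), so λ ≡ 38.
  x = λ² - 30 - 54 = 1444 - 84 ≡ 3; y = λ·(30 - 3) - 49 ≡ 33. → (3, 33)
11P: (3, 33) + (54, 17). λ = (17 - 33)/(54 - 3) ≡ 43/51 mod 59. 51⁻¹ ≡ 22 (mod 59) since 51·22 = 1122 ≡ 1, so λ ≡ 2.
  x = λ² - 3 - 54 = 4 - 57 ≡ 6; y = λ·(3 - 6) - 33 ≡ 20. → (6, 20)
12P: (6, 20) + (54, 17). λ = (17 - 20)/(54 - 6) ≡ 56/48 mod 59. 48⁻¹ ≡ 16 (mod 59), so λ ≡ 11.
  x = λ² - 6 - 54 = 121 - 60 ≡ 2; y = λ·(6 - 2) - 20 ≡ 24. → (2, 24)

(2, 24)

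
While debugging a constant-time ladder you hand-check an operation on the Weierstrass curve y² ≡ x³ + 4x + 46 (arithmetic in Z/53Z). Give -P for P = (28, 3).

(28, 50)

-(28, 3) = (28, -3 mod 53) = (28, 50).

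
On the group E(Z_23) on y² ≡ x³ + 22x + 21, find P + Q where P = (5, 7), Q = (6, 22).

(7, 9)

(5, 7) + (6, 22). λ = (22 - 7)/(6 - 5) ≡ 15/1 mod 23. 1⁻¹ ≡ 1 (mod 23), so λ ≡ 15.
  x = λ² - 5 - 6 = 225 - 11 ≡ 7; y = λ·(5 - 7) - 7 ≡ 9. → (7, 9)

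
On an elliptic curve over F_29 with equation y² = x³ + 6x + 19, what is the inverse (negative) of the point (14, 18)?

-(14, 18) = (14, -18 mod 29) = (14, 11).

(14, 11)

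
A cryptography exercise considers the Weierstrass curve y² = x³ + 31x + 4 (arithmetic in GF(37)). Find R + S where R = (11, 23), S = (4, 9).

(26, 21)

(11, 23) + (4, 9). λ = (9 - 23)/(4 - 11) ≡ 23/30 mod 37. 30⁻¹ ≡ 21 (mod 37), so λ ≡ 2.
  x = λ² - 11 - 4 = 4 - 15 ≡ 26; y = λ·(11 - 26) - 23 ≡ 21. → (26, 21)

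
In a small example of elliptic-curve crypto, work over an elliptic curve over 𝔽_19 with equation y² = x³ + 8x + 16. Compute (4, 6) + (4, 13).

The two points share x = 4 and their y-coordinates satisfy 6 + 13 ≡ 0 (mod 19), so they are inverses. Their sum is O.

O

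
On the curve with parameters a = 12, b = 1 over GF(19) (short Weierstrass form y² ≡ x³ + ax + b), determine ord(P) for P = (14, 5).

2P: tangent at (14, 5): λ = (3·14² + 12)/(2·5) ≡ 11/10. 10⁻¹ ≡ 2 (mod 19), so λ ≡ 11·2 ≡ 3.
  x = λ² - 14 - 14 = 9 - 28 ≡ 0; y = λ·(14 - 0) - 5 ≡ 18. → (0, 18)
3P: (0, 18) + (14, 5). λ = (5 - 18)/(14 - 0) ≡ 6/14 mod 19. 14⁻¹ ≡ 15 (mod 19), so λ ≡ 14.
  x = λ² - 0 - 14 = 196 - 14 ≡ 11; y = λ·(0 - 11) - 18 ≡ 18. → (11, 18)
4P: (11, 18) + (14, 5). λ = (5 - 18)/(14 - 11) ≡ 6/3 mod 19. 3⁻¹ ≡ 13 (mod 19) since 3·13 = 39 ≡ 1, so λ ≡ 2.
  x = λ² - 11 - 14 = 4 - 25 ≡ 17; y = λ·(11 - 17) - 18 ≡ 8. → (17, 8)
5P: (17, 8) + (14, 5). λ = (5 - 8)/(14 - 17) ≡ 16/16 mod 19. 16⁻¹ ≡ 6 (mod 19) since 16·6 = 96 ≡ 1, so λ ≡ 1.
  x = λ² - 17 - 14 = 1 - 31 ≡ 8; y = λ·(17 - 8) - 8 ≡ 1. → (8, 1)
6P: (8, 1) + (14, 5). λ = (5 - 1)/(14 - 8) ≡ 4/6 mod 19. 6⁻¹ ≡ 16 (mod 19) since 6·16 = 96 ≡ 1, so λ ≡ 7.
  x = λ² - 8 - 14 = 49 - 22 ≡ 8; y = λ·(8 - 8) - 1 ≡ 18. → (8, 18)
7P: (8, 18) + (14, 5). λ = (5 - 18)/(14 - 8) ≡ 6/6 mod 19. 6⁻¹ ≡ 16 (mod 19) since 6·16 = 96 ≡ 1, so λ ≡ 1.
  x = λ² - 8 - 14 = 1 - 22 ≡ 17; y = λ·(8 - 17) - 18 ≡ 11. → (17, 11)
8P: (17, 11) + (14, 5). λ = (5 - 11)/(14 - 17) ≡ 13/16 mod 19. 16⁻¹ ≡ 6 (mod 19), so λ ≡ 2.
  x = λ² - 17 - 14 = 4 - 31 ≡ 11; y = λ·(17 - 11) - 11 ≡ 1. → (11, 1)
9P: (11, 1) + (14, 5). λ = (5 - 1)/(14 - 11) ≡ 4/3 mod 19. 3⁻¹ ≡ 13 (mod 19) since 3·13 = 39 ≡ 1, so λ ≡ 14.
  x = λ² - 11 - 14 = 196 - 25 ≡ 0; y = λ·(11 - 0) - 1 ≡ 1. → (0, 1)
10P: (0, 1) + (14, 5). λ = (5 - 1)/(14 - 0) ≡ 4/14 mod 19. 14⁻¹ ≡ 15 (mod 19), so λ ≡ 3.
  x = λ² - 0 - 14 = 9 - 14 ≡ 14; y = λ·(0 - 14) - 1 ≡ 14. → (14, 14)
11P: (14, 14) + (14, 5): same x and y₁ ≡ -y₂, so the sum is ∞.
11P = ∞, so the order is 11.

11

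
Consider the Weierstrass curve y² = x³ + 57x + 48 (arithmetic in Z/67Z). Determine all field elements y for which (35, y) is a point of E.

none

x³ + 57x + 48 = 44918 ≡ 28 (mod 67).
28 is a non-residue mod 67; no y exists.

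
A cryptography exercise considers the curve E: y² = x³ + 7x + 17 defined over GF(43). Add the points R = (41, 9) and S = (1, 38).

(41, 9) + (1, 38). λ = (38 - 9)/(1 - 41) ≡ 29/3 mod 43. 3⁻¹ ≡ 29 (mod 43), so λ ≡ 24.
  x = λ² - 41 - 1 = 576 - 42 ≡ 18; y = λ·(41 - 18) - 9 ≡ 27. → (18, 27)

(18, 27)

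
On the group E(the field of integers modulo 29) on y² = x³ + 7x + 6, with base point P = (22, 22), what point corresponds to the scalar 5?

(3, 24)

Repeated addition: build up to 5P.
2P: tangent at (22, 22): λ = (3·22² + 7)/(2·22) ≡ 9/15. 15⁻¹ ≡ 2 (mod 29), so λ ≡ 9·2 ≡ 18.
  x = λ² - 22 - 22 = 324 - 44 ≡ 19; y = λ·(22 - 19) - 22 ≡ 3. → (19, 3)
3P: (19, 3) + (22, 22). λ = (22 - 3)/(22 - 19) ≡ 19/3 mod 29. 3⁻¹ ≡ 10 (mod 29), so λ ≡ 16.
  x = λ² - 19 - 22 = 256 - 41 ≡ 12; y = λ·(19 - 12) - 3 ≡ 22. → (12, 22)
4P: (12, 22) + (22, 22). λ = (22 - 22)/(22 - 12) ≡ 0/10 mod 29. 10⁻¹ ≡ 3 (mod 29), so λ ≡ 0.
  x = λ² - 12 - 22 = 0 - 34 ≡ 24; y = λ·(12 - 24) - 22 ≡ 7. → (24, 7)
5P: (24, 7) + (22, 22). λ = (22 - 7)/(22 - 24) ≡ 15/27 mod 29. 27⁻¹ ≡ 14 (mod 29), so λ ≡ 7.
  x = λ² - 24 - 22 = 49 - 46 ≡ 3; y = λ·(24 - 3) - 7 ≡ 24. → (3, 24)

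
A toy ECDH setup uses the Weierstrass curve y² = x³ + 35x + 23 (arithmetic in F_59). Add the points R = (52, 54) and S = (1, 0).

(11, 38)

(52, 54) + (1, 0). λ = (0 - 54)/(1 - 52) ≡ 5/8 mod 59. 8⁻¹ ≡ 37 (mod 59), so λ ≡ 8.
  x = λ² - 52 - 1 = 64 - 53 ≡ 11; y = λ·(52 - 11) - 54 ≡ 38. → (11, 38)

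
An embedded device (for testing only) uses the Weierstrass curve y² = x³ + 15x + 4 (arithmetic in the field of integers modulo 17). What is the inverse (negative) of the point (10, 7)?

-(10, 7) = (10, -7 mod 17) = (10, 10).

(10, 10)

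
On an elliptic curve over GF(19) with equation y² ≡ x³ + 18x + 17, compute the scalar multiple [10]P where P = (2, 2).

(14, 12)

Double-and-add on 10 = (1010)₂. Start with P = (2, 2) for the leading 1-bit.
double: tangent at (2, 2): λ = (3·2² + 18)/(2·2) ≡ 11/4. 4⁻¹ ≡ 5 (mod 19), so λ ≡ 11·5 ≡ 17.
  x = λ² - 2 - 2 = 289 - 4 ≡ 0; y = λ·(2 - 0) - 2 ≡ 13. → (0, 13)
double: tangent at (0, 13): λ = (3·0² + 18)/(2·13) ≡ 18/7. 7⁻¹ ≡ 11 (mod 19) since 7·11 = 77 ≡ 1, so λ ≡ 18·11 ≡ 8.
  x = λ² - 0 - 0 = 64 - 0 ≡ 7; y = λ·(0 - 7) - 13 ≡ 7. → (7, 7)
add P: (7, 7) + (2, 2). λ = (2 - 7)/(2 - 7) ≡ 14/14 mod 19. 14⁻¹ ≡ 15 (mod 19) since 14·15 = 210 ≡ 1, so λ ≡ 1.
  x = λ² - 7 - 2 = 1 - 9 ≡ 11; y = λ·(7 - 11) - 7 ≡ 8. → (11, 8)
double: tangent at (11, 8): λ = (3·11² + 18)/(2·8) ≡ 1/16. 16⁻¹ ≡ 6 (mod 19) since 16·6 = 96 ≡ 1, so λ ≡ 1·6 ≡ 6.
  x = λ² - 11 - 11 = 36 - 22 ≡ 14; y = λ·(11 - 14) - 8 ≡ 12. → (14, 12)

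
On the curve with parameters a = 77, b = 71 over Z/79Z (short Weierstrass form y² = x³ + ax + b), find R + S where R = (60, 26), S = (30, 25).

(40, 1)

(60, 26) + (30, 25). λ = (25 - 26)/(30 - 60) ≡ 78/49 mod 79. 49⁻¹ ≡ 50 (mod 79) since 49·50 = 2450 ≡ 1, so λ ≡ 29.
  x = λ² - 60 - 30 = 841 - 90 ≡ 40; y = λ·(60 - 40) - 26 ≡ 1. → (40, 1)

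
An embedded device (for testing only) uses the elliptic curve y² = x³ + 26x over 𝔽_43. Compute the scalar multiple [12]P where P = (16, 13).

Repeated addition: build up to 12P.
2P: tangent at (16, 13): λ = (3·16² + 26)/(2·13) ≡ 20/26. 26⁻¹ ≡ 5 (mod 43), so λ ≡ 20·5 ≡ 14.
  x = λ² - 16 - 16 = 196 - 32 ≡ 35; y = λ·(16 - 35) - 13 ≡ 22. → (35, 22)
3P: (35, 22) + (16, 13). λ = (13 - 22)/(16 - 35) ≡ 34/24 mod 43. 24⁻¹ ≡ 9 (mod 43) since 24·9 = 216 ≡ 1, so λ ≡ 5.
  x = λ² - 35 - 16 = 25 - 51 ≡ 17; y = λ·(35 - 17) - 22 ≡ 25. → (17, 25)
4P: (17, 25) + (16, 13). λ = (13 - 25)/(16 - 17) ≡ 31/42 mod 43. 42⁻¹ ≡ 42 (mod 43), so λ ≡ 12.
  x = λ² - 17 - 16 = 144 - 33 ≡ 25; y = λ·(17 - 25) - 25 ≡ 8. → (25, 8)
5P: (25, 8) + (16, 13). λ = (13 - 8)/(16 - 25) ≡ 5/34 mod 43. 34⁻¹ ≡ 19 (mod 43), so λ ≡ 9.
  x = λ² - 25 - 16 = 81 - 41 ≡ 40; y = λ·(25 - 40) - 8 ≡ 29. → (40, 29)
6P: (40, 29) + (16, 13). λ = (13 - 29)/(16 - 40) ≡ 27/19 mod 43. 19⁻¹ ≡ 34 (mod 43) since 19·34 = 646 ≡ 1, so λ ≡ 15.
  x = λ² - 40 - 16 = 225 - 56 ≡ 40; y = λ·(40 - 40) - 29 ≡ 14. → (40, 14)
7P: (40, 14) + (16, 13). λ = (13 - 14)/(16 - 40) ≡ 42/19 mod 43. 19⁻¹ ≡ 34 (mod 43) since 19·34 = 646 ≡ 1, so λ ≡ 9.
  x = λ² - 40 - 16 = 81 - 56 ≡ 25; y = λ·(40 - 25) - 14 ≡ 35. → (25, 35)
8P: (25, 35) + (16, 13). λ = (13 - 35)/(16 - 25) ≡ 21/34 mod 43. 34⁻¹ ≡ 19 (mod 43), so λ ≡ 12.
  x = λ² - 25 - 16 = 144 - 41 ≡ 17; y = λ·(25 - 17) - 35 ≡ 18. → (17, 18)
9P: (17, 18) + (16, 13). λ = (13 - 18)/(16 - 17) ≡ 38/42 mod 43. 42⁻¹ ≡ 42 (mod 43) since 42·42 = 1764 ≡ 1, so λ ≡ 5.
  x = λ² - 17 - 16 = 25 - 33 ≡ 35; y = λ·(17 - 35) - 18 ≡ 21. → (35, 21)
10P: (35, 21) + (16, 13). λ = (13 - 21)/(16 - 35) ≡ 35/24 mod 43. 24⁻¹ ≡ 9 (mod 43), so λ ≡ 14.
  x = λ² - 35 - 16 = 196 - 51 ≡ 16; y = λ·(35 - 16) - 21 ≡ 30. → (16, 30)
11P: (16, 30) + (16, 13): same x and y₁ ≡ -y₂, so the sum is O.
12P: O + (16, 13) = (16, 13) (identity).

(16, 13)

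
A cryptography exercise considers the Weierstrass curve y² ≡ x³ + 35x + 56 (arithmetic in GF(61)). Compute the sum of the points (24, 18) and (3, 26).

(56, 0)

(24, 18) + (3, 26). λ = (26 - 18)/(3 - 24) ≡ 8/40 mod 61. 40⁻¹ ≡ 29 (mod 61), so λ ≡ 49.
  x = λ² - 24 - 3 = 2401 - 27 ≡ 56; y = λ·(24 - 56) - 18 ≡ 0. → (56, 0)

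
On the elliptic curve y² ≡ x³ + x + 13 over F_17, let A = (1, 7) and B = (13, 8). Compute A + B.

(1, 10)

(1, 7) + (13, 8). λ = (8 - 7)/(13 - 1) ≡ 1/12 mod 17. 12⁻¹ ≡ 10 (mod 17) since 12·10 = 120 ≡ 1, so λ ≡ 10.
  x = λ² - 1 - 13 = 100 - 14 ≡ 1; y = λ·(1 - 1) - 7 ≡ 10. → (1, 10)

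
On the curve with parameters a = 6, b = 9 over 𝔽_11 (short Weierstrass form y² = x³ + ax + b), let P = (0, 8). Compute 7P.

(4, 3)

Double-and-add on 7 = (111)₂. Start with P = (0, 8) for the leading 1-bit.
double: tangent at (0, 8): λ = (3·0² + 6)/(2·8) ≡ 6/5. 5⁻¹ ≡ 9 (mod 11), so λ ≡ 6·9 ≡ 10.
  x = λ² - 0 - 0 = 100 - 0 ≡ 1; y = λ·(0 - 1) - 8 ≡ 4. → (1, 4)
add P: (1, 4) + (0, 8). λ = (8 - 4)/(0 - 1) ≡ 4/10 mod 11. 10⁻¹ ≡ 10 (mod 11), so λ ≡ 7.
  x = λ² - 1 - 0 = 49 - 1 ≡ 4; y = λ·(1 - 4) - 4 ≡ 8. → (4, 8)
double: tangent at (4, 8): λ = (3·4² + 6)/(2·8) ≡ 10/5. 5⁻¹ ≡ 9 (mod 11) since 5·9 = 45 ≡ 1, so λ ≡ 10·9 ≡ 2.
  x = λ² - 4 - 4 = 4 - 8 ≡ 7; y = λ·(4 - 7) - 8 ≡ 8. → (7, 8)
add P: (7, 8) + (0, 8). λ = (8 - 8)/(0 - 7) ≡ 0/4 mod 11. 4⁻¹ ≡ 3 (mod 11), so λ ≡ 0.
  x = λ² - 7 - 0 = 0 - 7 ≡ 4; y = λ·(7 - 4) - 8 ≡ 3. → (4, 3)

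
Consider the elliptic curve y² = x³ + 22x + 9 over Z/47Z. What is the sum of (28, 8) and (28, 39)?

The two points share x = 28 and their y-coordinates satisfy 8 + 39 ≡ 0 (mod 47), so they are inverses. Their sum is the point at infinity.

O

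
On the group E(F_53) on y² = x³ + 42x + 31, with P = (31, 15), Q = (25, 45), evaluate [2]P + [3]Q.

First 2P:
Repeated addition: build up to 2P.
2P: tangent at (31, 15): λ = (3·31² + 42)/(2·15) ≡ 10/30. 30⁻¹ ≡ 23 (mod 53), so λ ≡ 10·23 ≡ 18.
  x = λ² - 31 - 31 = 324 - 62 ≡ 50; y = λ·(31 - 50) - 15 ≡ 14. → (50, 14)
2P = (50, 14).
Next 3Q:
Repeated addition: build up to 3Q.
2Q: tangent at (25, 45): λ = (3·25² + 42)/(2·45) ≡ 9/37. 37⁻¹ ≡ 43 (mod 53), so λ ≡ 9·43 ≡ 16.
  x = λ² - 25 - 25 = 256 - 50 ≡ 47; y = λ·(25 - 47) - 45 ≡ 27. → (47, 27)
3Q: (47, 27) + (25, 45). λ = (45 - 27)/(25 - 47) ≡ 18/31 mod 53. 31⁻¹ ≡ 12 (mod 53) since 31·12 = 372 ≡ 1, so λ ≡ 4.
  x = λ² - 47 - 25 = 16 - 72 ≡ 50; y = λ·(47 - 50) - 27 ≡ 14. → (50, 14)
3Q = (50, 14).
Finally 2P + 3Q:
tangent at (50, 14): λ = (3·50² + 42)/(2·14) ≡ 16/28. 28⁻¹ ≡ 36 (mod 53) since 28·36 = 1008 ≡ 1, so λ ≡ 16·36 ≡ 46.
  x = λ² - 50 - 50 = 2116 - 100 ≡ 2; y = λ·(50 - 2) - 14 ≡ 21. → (2, 21)

(2, 21)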